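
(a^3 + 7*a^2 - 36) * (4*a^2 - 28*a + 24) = 4*a^5 - 172*a^3 + 24*a^2 + 1008*a - 864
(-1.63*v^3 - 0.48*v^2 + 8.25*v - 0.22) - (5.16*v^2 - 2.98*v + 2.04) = -1.63*v^3 - 5.64*v^2 + 11.23*v - 2.26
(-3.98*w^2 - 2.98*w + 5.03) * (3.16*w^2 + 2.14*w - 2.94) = -12.5768*w^4 - 17.934*w^3 + 21.2188*w^2 + 19.5254*w - 14.7882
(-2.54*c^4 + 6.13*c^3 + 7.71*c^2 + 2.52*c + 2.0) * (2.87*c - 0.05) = -7.2898*c^5 + 17.7201*c^4 + 21.8212*c^3 + 6.8469*c^2 + 5.614*c - 0.1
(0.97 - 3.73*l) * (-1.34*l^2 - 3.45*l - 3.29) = 4.9982*l^3 + 11.5687*l^2 + 8.9252*l - 3.1913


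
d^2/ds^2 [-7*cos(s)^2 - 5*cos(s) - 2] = 5*cos(s) + 14*cos(2*s)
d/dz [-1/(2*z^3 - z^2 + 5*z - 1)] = (6*z^2 - 2*z + 5)/(2*z^3 - z^2 + 5*z - 1)^2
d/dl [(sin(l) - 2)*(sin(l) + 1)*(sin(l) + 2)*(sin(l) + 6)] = (4*sin(l)^3 + 21*sin(l)^2 + 4*sin(l) - 28)*cos(l)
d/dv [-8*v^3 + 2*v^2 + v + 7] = -24*v^2 + 4*v + 1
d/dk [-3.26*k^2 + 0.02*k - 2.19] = 0.02 - 6.52*k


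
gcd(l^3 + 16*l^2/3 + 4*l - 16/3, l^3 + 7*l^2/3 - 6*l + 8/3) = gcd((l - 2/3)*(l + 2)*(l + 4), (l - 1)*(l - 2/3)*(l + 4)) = l^2 + 10*l/3 - 8/3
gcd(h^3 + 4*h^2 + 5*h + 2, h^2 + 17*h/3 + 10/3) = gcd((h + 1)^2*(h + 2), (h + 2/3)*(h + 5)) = 1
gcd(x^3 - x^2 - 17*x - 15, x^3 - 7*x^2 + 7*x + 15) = x^2 - 4*x - 5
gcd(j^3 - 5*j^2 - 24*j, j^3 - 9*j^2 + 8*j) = j^2 - 8*j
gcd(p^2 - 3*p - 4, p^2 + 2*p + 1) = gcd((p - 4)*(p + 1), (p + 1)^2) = p + 1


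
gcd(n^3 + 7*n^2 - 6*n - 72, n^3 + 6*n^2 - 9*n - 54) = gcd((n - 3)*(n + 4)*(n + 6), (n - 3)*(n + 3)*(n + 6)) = n^2 + 3*n - 18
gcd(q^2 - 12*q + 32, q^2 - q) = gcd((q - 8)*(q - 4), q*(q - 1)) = 1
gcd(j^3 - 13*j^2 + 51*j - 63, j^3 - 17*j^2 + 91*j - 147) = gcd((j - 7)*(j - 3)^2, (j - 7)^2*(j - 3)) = j^2 - 10*j + 21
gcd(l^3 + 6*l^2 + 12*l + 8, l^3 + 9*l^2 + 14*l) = l + 2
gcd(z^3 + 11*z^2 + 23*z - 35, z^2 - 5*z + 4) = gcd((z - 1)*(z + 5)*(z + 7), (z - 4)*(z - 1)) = z - 1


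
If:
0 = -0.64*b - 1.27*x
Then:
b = -1.984375*x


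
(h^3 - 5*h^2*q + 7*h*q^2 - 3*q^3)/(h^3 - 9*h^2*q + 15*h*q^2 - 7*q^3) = (-h + 3*q)/(-h + 7*q)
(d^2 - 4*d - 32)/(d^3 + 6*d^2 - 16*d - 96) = (d - 8)/(d^2 + 2*d - 24)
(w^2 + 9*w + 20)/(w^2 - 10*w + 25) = (w^2 + 9*w + 20)/(w^2 - 10*w + 25)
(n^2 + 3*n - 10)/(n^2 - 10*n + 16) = (n + 5)/(n - 8)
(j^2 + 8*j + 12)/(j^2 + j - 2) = (j + 6)/(j - 1)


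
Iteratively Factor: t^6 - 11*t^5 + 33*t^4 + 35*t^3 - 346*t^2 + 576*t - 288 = (t - 2)*(t^5 - 9*t^4 + 15*t^3 + 65*t^2 - 216*t + 144) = (t - 2)*(t + 3)*(t^4 - 12*t^3 + 51*t^2 - 88*t + 48) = (t - 2)*(t - 1)*(t + 3)*(t^3 - 11*t^2 + 40*t - 48) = (t - 4)*(t - 2)*(t - 1)*(t + 3)*(t^2 - 7*t + 12) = (t - 4)^2*(t - 2)*(t - 1)*(t + 3)*(t - 3)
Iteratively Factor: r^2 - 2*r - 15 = (r + 3)*(r - 5)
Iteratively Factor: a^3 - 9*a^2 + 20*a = (a - 5)*(a^2 - 4*a) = a*(a - 5)*(a - 4)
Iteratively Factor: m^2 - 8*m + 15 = (m - 3)*(m - 5)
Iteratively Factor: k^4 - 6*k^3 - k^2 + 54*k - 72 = (k - 4)*(k^3 - 2*k^2 - 9*k + 18) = (k - 4)*(k - 2)*(k^2 - 9) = (k - 4)*(k - 3)*(k - 2)*(k + 3)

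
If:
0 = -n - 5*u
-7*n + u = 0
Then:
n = 0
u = 0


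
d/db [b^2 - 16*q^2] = 2*b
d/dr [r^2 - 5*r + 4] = 2*r - 5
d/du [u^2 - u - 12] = 2*u - 1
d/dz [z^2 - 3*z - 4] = 2*z - 3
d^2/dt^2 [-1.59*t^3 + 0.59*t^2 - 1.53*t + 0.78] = 1.18 - 9.54*t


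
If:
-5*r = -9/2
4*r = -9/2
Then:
No Solution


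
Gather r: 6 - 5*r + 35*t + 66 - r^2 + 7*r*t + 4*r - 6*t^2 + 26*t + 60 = -r^2 + r*(7*t - 1) - 6*t^2 + 61*t + 132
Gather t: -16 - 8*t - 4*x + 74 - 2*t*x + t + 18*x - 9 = t*(-2*x - 7) + 14*x + 49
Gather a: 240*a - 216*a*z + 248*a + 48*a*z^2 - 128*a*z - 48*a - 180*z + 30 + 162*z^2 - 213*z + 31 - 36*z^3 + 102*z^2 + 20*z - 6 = a*(48*z^2 - 344*z + 440) - 36*z^3 + 264*z^2 - 373*z + 55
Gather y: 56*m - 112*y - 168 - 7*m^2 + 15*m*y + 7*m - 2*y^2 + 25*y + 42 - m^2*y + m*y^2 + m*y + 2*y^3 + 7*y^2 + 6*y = -7*m^2 + 63*m + 2*y^3 + y^2*(m + 5) + y*(-m^2 + 16*m - 81) - 126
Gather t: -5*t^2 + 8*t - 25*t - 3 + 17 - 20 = -5*t^2 - 17*t - 6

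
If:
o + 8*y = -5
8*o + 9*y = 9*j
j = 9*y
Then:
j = -45/17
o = -45/17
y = -5/17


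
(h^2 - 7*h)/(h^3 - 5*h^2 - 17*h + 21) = h/(h^2 + 2*h - 3)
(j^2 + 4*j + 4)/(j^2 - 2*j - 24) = (j^2 + 4*j + 4)/(j^2 - 2*j - 24)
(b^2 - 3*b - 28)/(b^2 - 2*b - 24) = (b - 7)/(b - 6)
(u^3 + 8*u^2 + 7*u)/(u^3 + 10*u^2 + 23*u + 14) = u/(u + 2)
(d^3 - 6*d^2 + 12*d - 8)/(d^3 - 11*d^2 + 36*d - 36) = (d^2 - 4*d + 4)/(d^2 - 9*d + 18)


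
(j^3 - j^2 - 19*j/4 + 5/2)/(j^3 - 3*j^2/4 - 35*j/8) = 2*(2*j^2 + 3*j - 2)/(j*(4*j + 7))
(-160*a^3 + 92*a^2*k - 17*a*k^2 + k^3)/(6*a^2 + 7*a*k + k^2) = (-160*a^3 + 92*a^2*k - 17*a*k^2 + k^3)/(6*a^2 + 7*a*k + k^2)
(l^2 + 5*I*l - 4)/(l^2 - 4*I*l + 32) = (l + I)/(l - 8*I)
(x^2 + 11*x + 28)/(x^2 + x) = (x^2 + 11*x + 28)/(x*(x + 1))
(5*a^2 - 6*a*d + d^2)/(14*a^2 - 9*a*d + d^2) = (5*a^2 - 6*a*d + d^2)/(14*a^2 - 9*a*d + d^2)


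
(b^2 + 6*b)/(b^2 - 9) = b*(b + 6)/(b^2 - 9)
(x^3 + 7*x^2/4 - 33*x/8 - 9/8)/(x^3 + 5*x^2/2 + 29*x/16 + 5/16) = 2*(2*x^2 + 3*x - 9)/(4*x^2 + 9*x + 5)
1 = 1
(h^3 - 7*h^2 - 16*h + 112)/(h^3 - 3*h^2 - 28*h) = (h - 4)/h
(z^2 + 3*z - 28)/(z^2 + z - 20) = (z + 7)/(z + 5)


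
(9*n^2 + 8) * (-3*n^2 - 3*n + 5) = -27*n^4 - 27*n^3 + 21*n^2 - 24*n + 40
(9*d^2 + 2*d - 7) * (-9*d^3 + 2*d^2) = -81*d^5 + 67*d^3 - 14*d^2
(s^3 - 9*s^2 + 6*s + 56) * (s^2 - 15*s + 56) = s^5 - 24*s^4 + 197*s^3 - 538*s^2 - 504*s + 3136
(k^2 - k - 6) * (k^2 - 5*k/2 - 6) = k^4 - 7*k^3/2 - 19*k^2/2 + 21*k + 36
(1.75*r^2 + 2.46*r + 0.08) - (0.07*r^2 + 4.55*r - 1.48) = 1.68*r^2 - 2.09*r + 1.56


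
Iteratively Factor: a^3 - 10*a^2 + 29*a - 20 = (a - 5)*(a^2 - 5*a + 4) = (a - 5)*(a - 1)*(a - 4)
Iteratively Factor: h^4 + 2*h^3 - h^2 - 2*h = (h + 2)*(h^3 - h) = h*(h + 2)*(h^2 - 1) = h*(h - 1)*(h + 2)*(h + 1)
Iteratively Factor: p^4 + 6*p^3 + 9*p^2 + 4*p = (p)*(p^3 + 6*p^2 + 9*p + 4) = p*(p + 1)*(p^2 + 5*p + 4) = p*(p + 1)*(p + 4)*(p + 1)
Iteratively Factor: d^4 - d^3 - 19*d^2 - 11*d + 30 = (d - 5)*(d^3 + 4*d^2 + d - 6) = (d - 5)*(d + 2)*(d^2 + 2*d - 3) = (d - 5)*(d - 1)*(d + 2)*(d + 3)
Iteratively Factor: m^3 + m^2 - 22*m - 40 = (m + 2)*(m^2 - m - 20) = (m - 5)*(m + 2)*(m + 4)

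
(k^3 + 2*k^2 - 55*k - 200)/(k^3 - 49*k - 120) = (k + 5)/(k + 3)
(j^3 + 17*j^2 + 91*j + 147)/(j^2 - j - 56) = (j^2 + 10*j + 21)/(j - 8)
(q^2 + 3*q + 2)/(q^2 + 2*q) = (q + 1)/q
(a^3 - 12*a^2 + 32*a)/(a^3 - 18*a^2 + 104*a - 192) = a/(a - 6)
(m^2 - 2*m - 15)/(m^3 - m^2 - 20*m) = (m + 3)/(m*(m + 4))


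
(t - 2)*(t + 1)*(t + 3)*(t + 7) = t^4 + 9*t^3 + 9*t^2 - 41*t - 42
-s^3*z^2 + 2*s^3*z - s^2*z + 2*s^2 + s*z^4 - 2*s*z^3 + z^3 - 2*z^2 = (-s + z)*(s + z)*(z - 2)*(s*z + 1)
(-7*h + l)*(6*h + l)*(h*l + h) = -42*h^3*l - 42*h^3 - h^2*l^2 - h^2*l + h*l^3 + h*l^2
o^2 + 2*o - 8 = (o - 2)*(o + 4)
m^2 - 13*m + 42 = (m - 7)*(m - 6)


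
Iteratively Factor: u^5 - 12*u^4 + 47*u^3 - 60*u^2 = (u - 5)*(u^4 - 7*u^3 + 12*u^2) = (u - 5)*(u - 4)*(u^3 - 3*u^2) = (u - 5)*(u - 4)*(u - 3)*(u^2) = u*(u - 5)*(u - 4)*(u - 3)*(u)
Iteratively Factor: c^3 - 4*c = (c)*(c^2 - 4) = c*(c + 2)*(c - 2)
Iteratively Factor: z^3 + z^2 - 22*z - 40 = (z - 5)*(z^2 + 6*z + 8) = (z - 5)*(z + 2)*(z + 4)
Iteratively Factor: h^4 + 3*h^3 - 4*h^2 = (h - 1)*(h^3 + 4*h^2) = h*(h - 1)*(h^2 + 4*h) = h*(h - 1)*(h + 4)*(h)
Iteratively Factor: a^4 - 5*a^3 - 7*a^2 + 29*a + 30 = (a + 1)*(a^3 - 6*a^2 - a + 30) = (a - 3)*(a + 1)*(a^2 - 3*a - 10) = (a - 3)*(a + 1)*(a + 2)*(a - 5)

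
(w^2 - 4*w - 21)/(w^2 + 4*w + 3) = (w - 7)/(w + 1)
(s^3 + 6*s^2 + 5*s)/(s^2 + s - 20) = s*(s + 1)/(s - 4)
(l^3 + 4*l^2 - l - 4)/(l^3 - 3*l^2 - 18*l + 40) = (l^2 - 1)/(l^2 - 7*l + 10)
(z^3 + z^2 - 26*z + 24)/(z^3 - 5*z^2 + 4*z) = (z + 6)/z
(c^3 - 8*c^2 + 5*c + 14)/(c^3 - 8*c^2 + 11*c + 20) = (c^2 - 9*c + 14)/(c^2 - 9*c + 20)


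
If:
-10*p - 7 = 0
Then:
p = -7/10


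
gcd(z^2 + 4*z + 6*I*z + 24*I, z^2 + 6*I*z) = z + 6*I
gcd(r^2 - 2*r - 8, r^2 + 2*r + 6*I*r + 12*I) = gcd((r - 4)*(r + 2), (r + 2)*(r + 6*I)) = r + 2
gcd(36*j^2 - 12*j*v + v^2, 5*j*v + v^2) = 1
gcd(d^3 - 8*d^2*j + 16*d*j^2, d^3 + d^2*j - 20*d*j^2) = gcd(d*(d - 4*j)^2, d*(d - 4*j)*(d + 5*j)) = d^2 - 4*d*j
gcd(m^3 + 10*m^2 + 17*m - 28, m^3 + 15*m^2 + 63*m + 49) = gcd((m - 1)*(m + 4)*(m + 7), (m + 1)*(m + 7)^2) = m + 7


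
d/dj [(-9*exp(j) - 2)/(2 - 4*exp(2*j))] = (-18*exp(2*j) - 8*exp(j) - 9)*exp(j)/(2*(4*exp(4*j) - 4*exp(2*j) + 1))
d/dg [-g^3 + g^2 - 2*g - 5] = -3*g^2 + 2*g - 2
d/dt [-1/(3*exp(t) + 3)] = 1/(12*cosh(t/2)^2)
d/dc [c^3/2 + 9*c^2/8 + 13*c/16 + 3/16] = 3*c^2/2 + 9*c/4 + 13/16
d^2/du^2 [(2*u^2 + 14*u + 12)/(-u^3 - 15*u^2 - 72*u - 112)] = 4*(-u^4 - 13*u^3 - 15*u^2 + 401*u + 1430)/(u^7 + 37*u^6 + 579*u^5 + 4967*u^4 + 25232*u^3 + 75936*u^2 + 125440*u + 87808)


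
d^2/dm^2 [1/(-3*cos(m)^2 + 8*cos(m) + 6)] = 2*(-18*sin(m)^4 + 77*sin(m)^2 - 21*cos(m) + 9*cos(3*m) + 23)/(3*sin(m)^2 + 8*cos(m) + 3)^3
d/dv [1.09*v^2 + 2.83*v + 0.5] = 2.18*v + 2.83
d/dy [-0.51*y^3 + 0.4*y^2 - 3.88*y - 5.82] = -1.53*y^2 + 0.8*y - 3.88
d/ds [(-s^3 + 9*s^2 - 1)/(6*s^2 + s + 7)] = (3*s*(6 - s)*(6*s^2 + s + 7) + (12*s + 1)*(s^3 - 9*s^2 + 1))/(6*s^2 + s + 7)^2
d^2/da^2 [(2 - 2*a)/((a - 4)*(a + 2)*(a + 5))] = 12*(-a^5 - a^4 - a^3 - 89*a^2 - 134*a + 388)/(a^9 + 9*a^8 - 27*a^7 - 417*a^6 - 234*a^5 + 6156*a^4 + 11928*a^3 - 24480*a^2 - 86400*a - 64000)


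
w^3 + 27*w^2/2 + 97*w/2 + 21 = (w + 1/2)*(w + 6)*(w + 7)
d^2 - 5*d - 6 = (d - 6)*(d + 1)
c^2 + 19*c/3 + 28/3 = (c + 7/3)*(c + 4)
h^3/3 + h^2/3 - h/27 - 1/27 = (h/3 + 1/3)*(h - 1/3)*(h + 1/3)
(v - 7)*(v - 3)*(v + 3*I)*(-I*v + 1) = -I*v^4 + 4*v^3 + 10*I*v^3 - 40*v^2 - 18*I*v^2 + 84*v - 30*I*v + 63*I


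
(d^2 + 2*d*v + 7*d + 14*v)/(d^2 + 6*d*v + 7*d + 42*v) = (d + 2*v)/(d + 6*v)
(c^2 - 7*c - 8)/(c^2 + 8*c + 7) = (c - 8)/(c + 7)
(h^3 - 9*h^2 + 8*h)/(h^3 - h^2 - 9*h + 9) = h*(h - 8)/(h^2 - 9)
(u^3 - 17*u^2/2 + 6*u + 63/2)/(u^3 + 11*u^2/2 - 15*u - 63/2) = (u - 7)/(u + 7)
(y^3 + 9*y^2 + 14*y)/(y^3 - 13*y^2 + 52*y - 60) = y*(y^2 + 9*y + 14)/(y^3 - 13*y^2 + 52*y - 60)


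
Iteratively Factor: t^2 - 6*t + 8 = (t - 2)*(t - 4)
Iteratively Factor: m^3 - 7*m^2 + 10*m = (m - 2)*(m^2 - 5*m) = (m - 5)*(m - 2)*(m)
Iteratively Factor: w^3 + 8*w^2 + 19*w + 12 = (w + 4)*(w^2 + 4*w + 3) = (w + 3)*(w + 4)*(w + 1)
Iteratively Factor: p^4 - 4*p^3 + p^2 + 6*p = (p + 1)*(p^3 - 5*p^2 + 6*p) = (p - 3)*(p + 1)*(p^2 - 2*p) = p*(p - 3)*(p + 1)*(p - 2)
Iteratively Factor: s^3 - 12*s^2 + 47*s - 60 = (s - 3)*(s^2 - 9*s + 20) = (s - 4)*(s - 3)*(s - 5)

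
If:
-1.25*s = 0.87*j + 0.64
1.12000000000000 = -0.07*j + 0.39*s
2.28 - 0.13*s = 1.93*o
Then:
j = -3.87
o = 1.03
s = 2.18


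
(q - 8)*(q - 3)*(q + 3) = q^3 - 8*q^2 - 9*q + 72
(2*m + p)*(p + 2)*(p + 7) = 2*m*p^2 + 18*m*p + 28*m + p^3 + 9*p^2 + 14*p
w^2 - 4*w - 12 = (w - 6)*(w + 2)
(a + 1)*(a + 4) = a^2 + 5*a + 4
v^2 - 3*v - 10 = (v - 5)*(v + 2)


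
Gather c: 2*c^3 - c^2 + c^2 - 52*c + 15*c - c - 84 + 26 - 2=2*c^3 - 38*c - 60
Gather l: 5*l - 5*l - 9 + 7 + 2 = 0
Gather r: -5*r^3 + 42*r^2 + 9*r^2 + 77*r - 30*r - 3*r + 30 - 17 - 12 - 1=-5*r^3 + 51*r^2 + 44*r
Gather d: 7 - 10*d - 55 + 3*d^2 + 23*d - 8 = 3*d^2 + 13*d - 56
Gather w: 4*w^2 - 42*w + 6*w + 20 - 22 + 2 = 4*w^2 - 36*w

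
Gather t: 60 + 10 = 70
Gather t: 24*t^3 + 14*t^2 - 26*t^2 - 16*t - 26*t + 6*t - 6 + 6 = 24*t^3 - 12*t^2 - 36*t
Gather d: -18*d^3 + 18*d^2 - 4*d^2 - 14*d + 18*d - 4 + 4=-18*d^3 + 14*d^2 + 4*d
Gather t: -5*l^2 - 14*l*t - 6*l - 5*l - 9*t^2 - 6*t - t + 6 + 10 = -5*l^2 - 11*l - 9*t^2 + t*(-14*l - 7) + 16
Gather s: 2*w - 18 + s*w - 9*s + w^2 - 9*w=s*(w - 9) + w^2 - 7*w - 18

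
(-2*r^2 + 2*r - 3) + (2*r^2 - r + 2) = r - 1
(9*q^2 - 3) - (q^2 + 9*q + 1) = 8*q^2 - 9*q - 4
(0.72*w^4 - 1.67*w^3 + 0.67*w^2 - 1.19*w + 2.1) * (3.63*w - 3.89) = 2.6136*w^5 - 8.8629*w^4 + 8.9284*w^3 - 6.926*w^2 + 12.2521*w - 8.169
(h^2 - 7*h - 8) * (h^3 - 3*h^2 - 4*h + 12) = h^5 - 10*h^4 + 9*h^3 + 64*h^2 - 52*h - 96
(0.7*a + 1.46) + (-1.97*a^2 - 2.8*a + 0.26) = -1.97*a^2 - 2.1*a + 1.72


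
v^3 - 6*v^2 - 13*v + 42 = (v - 7)*(v - 2)*(v + 3)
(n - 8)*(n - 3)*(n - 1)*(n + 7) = n^4 - 5*n^3 - 49*n^2 + 221*n - 168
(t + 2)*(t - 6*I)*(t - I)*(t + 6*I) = t^4 + 2*t^3 - I*t^3 + 36*t^2 - 2*I*t^2 + 72*t - 36*I*t - 72*I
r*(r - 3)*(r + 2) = r^3 - r^2 - 6*r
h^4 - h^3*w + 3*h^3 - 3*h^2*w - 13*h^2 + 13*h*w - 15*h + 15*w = (h - 3)*(h + 1)*(h + 5)*(h - w)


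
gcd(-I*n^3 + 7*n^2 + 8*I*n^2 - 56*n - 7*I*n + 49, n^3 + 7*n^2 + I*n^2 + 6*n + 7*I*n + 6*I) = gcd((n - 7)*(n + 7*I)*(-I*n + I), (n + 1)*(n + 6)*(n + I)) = 1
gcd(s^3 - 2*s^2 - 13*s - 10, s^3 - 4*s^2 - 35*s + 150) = s - 5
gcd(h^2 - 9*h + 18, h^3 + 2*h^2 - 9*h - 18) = h - 3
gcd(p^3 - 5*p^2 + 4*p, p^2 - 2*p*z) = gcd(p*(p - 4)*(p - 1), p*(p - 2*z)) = p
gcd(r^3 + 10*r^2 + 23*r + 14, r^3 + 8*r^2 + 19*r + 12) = r + 1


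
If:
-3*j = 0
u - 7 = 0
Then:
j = 0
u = 7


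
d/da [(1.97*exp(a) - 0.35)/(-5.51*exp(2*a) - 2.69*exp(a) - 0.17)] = (10.8547*exp(2*a) - 3.857*exp(a) - 1.2764)*exp(a)/(30.3601*exp(4*a) + 29.6438*exp(3*a) + 9.1095*exp(2*a) + 0.9146*exp(a) + 0.0289)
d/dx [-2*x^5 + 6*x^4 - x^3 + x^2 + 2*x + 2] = -10*x^4 + 24*x^3 - 3*x^2 + 2*x + 2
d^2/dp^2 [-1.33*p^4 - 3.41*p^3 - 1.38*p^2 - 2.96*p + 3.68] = -15.96*p^2 - 20.46*p - 2.76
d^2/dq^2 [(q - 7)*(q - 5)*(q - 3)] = 6*q - 30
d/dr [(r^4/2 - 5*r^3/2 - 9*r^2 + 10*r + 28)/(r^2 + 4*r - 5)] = (2*r^5 + 7*r^4 - 60*r^3 - 17*r^2 + 68*r - 324)/(2*(r^4 + 8*r^3 + 6*r^2 - 40*r + 25))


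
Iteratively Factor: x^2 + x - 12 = (x + 4)*(x - 3)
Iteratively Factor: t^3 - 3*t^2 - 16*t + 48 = (t + 4)*(t^2 - 7*t + 12) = (t - 4)*(t + 4)*(t - 3)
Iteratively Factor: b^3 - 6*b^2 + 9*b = (b - 3)*(b^2 - 3*b) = (b - 3)^2*(b)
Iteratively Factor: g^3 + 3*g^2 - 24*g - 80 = (g + 4)*(g^2 - g - 20) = (g - 5)*(g + 4)*(g + 4)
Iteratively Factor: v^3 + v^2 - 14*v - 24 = (v + 3)*(v^2 - 2*v - 8) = (v - 4)*(v + 3)*(v + 2)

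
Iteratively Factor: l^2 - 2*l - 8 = (l - 4)*(l + 2)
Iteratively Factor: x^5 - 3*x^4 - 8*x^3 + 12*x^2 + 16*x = (x - 4)*(x^4 + x^3 - 4*x^2 - 4*x) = (x - 4)*(x - 2)*(x^3 + 3*x^2 + 2*x) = (x - 4)*(x - 2)*(x + 2)*(x^2 + x) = (x - 4)*(x - 2)*(x + 1)*(x + 2)*(x)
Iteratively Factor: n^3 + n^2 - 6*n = (n)*(n^2 + n - 6) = n*(n + 3)*(n - 2)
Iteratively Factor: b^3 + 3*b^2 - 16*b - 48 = (b - 4)*(b^2 + 7*b + 12) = (b - 4)*(b + 3)*(b + 4)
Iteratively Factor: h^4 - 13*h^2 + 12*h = (h + 4)*(h^3 - 4*h^2 + 3*h) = (h - 1)*(h + 4)*(h^2 - 3*h) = h*(h - 1)*(h + 4)*(h - 3)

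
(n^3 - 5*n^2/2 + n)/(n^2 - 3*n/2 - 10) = n*(-2*n^2 + 5*n - 2)/(-2*n^2 + 3*n + 20)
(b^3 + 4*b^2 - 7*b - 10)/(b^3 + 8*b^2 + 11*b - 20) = (b^2 - b - 2)/(b^2 + 3*b - 4)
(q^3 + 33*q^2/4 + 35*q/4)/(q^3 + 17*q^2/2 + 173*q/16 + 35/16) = 4*q/(4*q + 1)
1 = 1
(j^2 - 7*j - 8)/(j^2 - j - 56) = (j + 1)/(j + 7)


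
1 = 1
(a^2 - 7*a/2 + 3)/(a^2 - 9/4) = 2*(a - 2)/(2*a + 3)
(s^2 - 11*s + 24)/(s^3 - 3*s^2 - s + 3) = (s - 8)/(s^2 - 1)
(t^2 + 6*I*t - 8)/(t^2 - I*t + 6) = (t + 4*I)/(t - 3*I)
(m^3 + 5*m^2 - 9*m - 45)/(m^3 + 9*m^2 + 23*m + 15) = (m - 3)/(m + 1)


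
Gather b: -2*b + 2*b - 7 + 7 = 0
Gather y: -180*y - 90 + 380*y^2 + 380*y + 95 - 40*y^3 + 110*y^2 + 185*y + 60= -40*y^3 + 490*y^2 + 385*y + 65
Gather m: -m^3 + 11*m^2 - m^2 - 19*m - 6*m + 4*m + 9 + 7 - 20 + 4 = -m^3 + 10*m^2 - 21*m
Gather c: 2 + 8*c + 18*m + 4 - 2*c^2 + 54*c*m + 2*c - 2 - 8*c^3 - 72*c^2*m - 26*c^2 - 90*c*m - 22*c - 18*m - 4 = -8*c^3 + c^2*(-72*m - 28) + c*(-36*m - 12)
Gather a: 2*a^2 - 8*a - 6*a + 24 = 2*a^2 - 14*a + 24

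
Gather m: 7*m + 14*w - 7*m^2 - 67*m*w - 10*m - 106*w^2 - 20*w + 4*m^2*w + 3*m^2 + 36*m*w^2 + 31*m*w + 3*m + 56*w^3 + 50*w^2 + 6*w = m^2*(4*w - 4) + m*(36*w^2 - 36*w) + 56*w^3 - 56*w^2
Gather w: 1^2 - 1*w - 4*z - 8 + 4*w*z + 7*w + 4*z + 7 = w*(4*z + 6)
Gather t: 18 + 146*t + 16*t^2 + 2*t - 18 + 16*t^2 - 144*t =32*t^2 + 4*t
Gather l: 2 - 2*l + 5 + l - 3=4 - l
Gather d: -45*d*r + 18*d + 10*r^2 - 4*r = d*(18 - 45*r) + 10*r^2 - 4*r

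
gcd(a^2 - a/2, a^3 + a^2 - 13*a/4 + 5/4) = a - 1/2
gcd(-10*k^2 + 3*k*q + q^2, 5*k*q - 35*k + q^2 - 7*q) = 5*k + q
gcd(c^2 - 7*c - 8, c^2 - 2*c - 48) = c - 8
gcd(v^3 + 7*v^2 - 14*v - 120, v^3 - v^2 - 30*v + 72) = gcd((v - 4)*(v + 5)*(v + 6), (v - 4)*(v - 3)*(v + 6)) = v^2 + 2*v - 24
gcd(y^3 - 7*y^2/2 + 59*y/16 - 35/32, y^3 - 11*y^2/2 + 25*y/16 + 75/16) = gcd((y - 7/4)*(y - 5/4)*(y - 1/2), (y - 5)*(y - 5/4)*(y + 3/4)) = y - 5/4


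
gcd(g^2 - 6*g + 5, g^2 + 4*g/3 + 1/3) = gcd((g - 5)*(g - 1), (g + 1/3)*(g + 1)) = 1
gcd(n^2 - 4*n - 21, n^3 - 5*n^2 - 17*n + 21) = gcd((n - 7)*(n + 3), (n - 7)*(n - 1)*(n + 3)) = n^2 - 4*n - 21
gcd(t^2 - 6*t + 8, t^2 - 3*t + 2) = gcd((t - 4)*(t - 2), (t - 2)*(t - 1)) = t - 2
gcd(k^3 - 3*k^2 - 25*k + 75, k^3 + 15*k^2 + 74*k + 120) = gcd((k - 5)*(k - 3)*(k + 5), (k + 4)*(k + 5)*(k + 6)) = k + 5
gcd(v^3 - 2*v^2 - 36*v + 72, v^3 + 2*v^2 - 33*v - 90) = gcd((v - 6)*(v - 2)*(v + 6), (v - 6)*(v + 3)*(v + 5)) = v - 6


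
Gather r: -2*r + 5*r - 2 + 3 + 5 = 3*r + 6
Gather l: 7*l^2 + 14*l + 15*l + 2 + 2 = 7*l^2 + 29*l + 4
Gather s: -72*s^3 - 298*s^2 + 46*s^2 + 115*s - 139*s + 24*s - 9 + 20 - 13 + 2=-72*s^3 - 252*s^2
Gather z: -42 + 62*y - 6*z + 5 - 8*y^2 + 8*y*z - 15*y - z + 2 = -8*y^2 + 47*y + z*(8*y - 7) - 35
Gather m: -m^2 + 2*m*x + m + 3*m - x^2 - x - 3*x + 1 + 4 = -m^2 + m*(2*x + 4) - x^2 - 4*x + 5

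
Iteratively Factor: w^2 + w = (w + 1)*(w)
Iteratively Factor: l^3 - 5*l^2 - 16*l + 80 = (l - 4)*(l^2 - l - 20) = (l - 5)*(l - 4)*(l + 4)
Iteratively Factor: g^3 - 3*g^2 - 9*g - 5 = (g - 5)*(g^2 + 2*g + 1) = (g - 5)*(g + 1)*(g + 1)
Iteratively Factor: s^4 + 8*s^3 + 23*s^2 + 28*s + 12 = (s + 3)*(s^3 + 5*s^2 + 8*s + 4) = (s + 1)*(s + 3)*(s^2 + 4*s + 4) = (s + 1)*(s + 2)*(s + 3)*(s + 2)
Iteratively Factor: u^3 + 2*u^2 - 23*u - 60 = (u + 3)*(u^2 - u - 20) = (u + 3)*(u + 4)*(u - 5)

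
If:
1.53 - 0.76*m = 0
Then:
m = 2.01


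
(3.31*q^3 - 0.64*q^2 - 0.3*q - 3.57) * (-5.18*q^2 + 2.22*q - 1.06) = -17.1458*q^5 + 10.6634*q^4 - 3.3754*q^3 + 18.505*q^2 - 7.6074*q + 3.7842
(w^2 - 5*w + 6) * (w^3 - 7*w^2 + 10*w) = w^5 - 12*w^4 + 51*w^3 - 92*w^2 + 60*w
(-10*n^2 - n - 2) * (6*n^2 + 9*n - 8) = -60*n^4 - 96*n^3 + 59*n^2 - 10*n + 16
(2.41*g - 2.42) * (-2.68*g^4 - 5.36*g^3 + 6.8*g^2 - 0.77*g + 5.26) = -6.4588*g^5 - 6.432*g^4 + 29.3592*g^3 - 18.3117*g^2 + 14.54*g - 12.7292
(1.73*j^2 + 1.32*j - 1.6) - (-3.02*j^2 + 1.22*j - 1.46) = 4.75*j^2 + 0.1*j - 0.14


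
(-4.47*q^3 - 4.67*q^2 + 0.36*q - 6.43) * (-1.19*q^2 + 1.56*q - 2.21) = 5.3193*q^5 - 1.4159*q^4 + 2.1651*q^3 + 18.534*q^2 - 10.8264*q + 14.2103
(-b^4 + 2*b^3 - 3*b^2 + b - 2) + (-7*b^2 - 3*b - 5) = -b^4 + 2*b^3 - 10*b^2 - 2*b - 7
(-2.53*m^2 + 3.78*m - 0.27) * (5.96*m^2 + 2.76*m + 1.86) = -15.0788*m^4 + 15.546*m^3 + 4.1178*m^2 + 6.2856*m - 0.5022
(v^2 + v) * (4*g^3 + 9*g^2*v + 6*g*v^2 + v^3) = 4*g^3*v^2 + 4*g^3*v + 9*g^2*v^3 + 9*g^2*v^2 + 6*g*v^4 + 6*g*v^3 + v^5 + v^4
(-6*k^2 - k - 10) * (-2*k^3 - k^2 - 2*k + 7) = 12*k^5 + 8*k^4 + 33*k^3 - 30*k^2 + 13*k - 70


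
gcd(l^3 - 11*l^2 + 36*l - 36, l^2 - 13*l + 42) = l - 6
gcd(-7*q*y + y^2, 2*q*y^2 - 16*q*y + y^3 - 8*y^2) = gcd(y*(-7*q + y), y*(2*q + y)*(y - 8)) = y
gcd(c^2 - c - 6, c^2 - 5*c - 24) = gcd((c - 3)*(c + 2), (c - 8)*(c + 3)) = 1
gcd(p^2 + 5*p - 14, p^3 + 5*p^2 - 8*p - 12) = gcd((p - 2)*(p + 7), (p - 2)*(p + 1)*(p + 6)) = p - 2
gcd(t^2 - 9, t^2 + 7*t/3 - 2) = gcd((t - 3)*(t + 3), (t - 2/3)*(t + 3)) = t + 3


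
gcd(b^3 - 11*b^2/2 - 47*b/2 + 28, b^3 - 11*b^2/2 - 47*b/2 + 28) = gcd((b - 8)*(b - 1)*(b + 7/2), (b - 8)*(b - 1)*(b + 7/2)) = b^3 - 11*b^2/2 - 47*b/2 + 28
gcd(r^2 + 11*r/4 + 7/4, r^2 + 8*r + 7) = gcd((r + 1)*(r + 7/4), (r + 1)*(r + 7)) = r + 1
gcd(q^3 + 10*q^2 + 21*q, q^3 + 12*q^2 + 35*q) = q^2 + 7*q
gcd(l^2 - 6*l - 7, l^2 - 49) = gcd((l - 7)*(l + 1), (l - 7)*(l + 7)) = l - 7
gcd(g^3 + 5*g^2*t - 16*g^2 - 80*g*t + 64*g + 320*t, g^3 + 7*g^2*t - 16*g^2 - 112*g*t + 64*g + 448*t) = g^2 - 16*g + 64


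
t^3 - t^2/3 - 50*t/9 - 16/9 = (t - 8/3)*(t + 1/3)*(t + 2)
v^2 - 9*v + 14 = (v - 7)*(v - 2)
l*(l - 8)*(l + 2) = l^3 - 6*l^2 - 16*l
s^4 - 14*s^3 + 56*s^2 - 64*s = s*(s - 8)*(s - 4)*(s - 2)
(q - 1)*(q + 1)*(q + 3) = q^3 + 3*q^2 - q - 3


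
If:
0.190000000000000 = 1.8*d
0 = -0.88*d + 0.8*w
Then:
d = 0.11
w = 0.12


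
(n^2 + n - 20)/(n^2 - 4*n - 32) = (-n^2 - n + 20)/(-n^2 + 4*n + 32)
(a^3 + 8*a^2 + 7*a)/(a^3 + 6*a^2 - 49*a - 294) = a*(a + 1)/(a^2 - a - 42)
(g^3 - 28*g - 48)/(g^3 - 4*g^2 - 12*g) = (g + 4)/g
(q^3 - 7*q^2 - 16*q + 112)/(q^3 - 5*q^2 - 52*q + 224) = (q^2 - 3*q - 28)/(q^2 - q - 56)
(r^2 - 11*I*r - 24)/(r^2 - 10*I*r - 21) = (r - 8*I)/(r - 7*I)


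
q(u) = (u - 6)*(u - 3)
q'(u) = 2*u - 9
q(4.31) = -2.21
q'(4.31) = -0.38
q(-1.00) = 28.00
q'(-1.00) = -11.00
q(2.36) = 2.33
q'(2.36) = -4.28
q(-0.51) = 22.85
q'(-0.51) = -10.02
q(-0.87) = 26.59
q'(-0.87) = -10.74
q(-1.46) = 33.27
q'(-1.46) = -11.92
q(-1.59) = 34.84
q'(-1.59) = -12.18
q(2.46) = 1.91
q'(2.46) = -4.08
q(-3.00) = 54.00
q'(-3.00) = -15.00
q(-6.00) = 108.00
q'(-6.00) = -21.00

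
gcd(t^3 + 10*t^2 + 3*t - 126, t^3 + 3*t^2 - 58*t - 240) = t + 6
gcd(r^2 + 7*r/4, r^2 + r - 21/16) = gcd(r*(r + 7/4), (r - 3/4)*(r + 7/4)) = r + 7/4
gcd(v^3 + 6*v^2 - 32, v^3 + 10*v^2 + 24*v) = v + 4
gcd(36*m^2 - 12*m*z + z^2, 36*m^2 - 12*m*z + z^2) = 36*m^2 - 12*m*z + z^2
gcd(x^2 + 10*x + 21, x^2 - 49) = x + 7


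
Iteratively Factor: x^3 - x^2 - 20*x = (x - 5)*(x^2 + 4*x) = (x - 5)*(x + 4)*(x)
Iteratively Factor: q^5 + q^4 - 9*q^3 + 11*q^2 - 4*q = (q - 1)*(q^4 + 2*q^3 - 7*q^2 + 4*q) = (q - 1)*(q + 4)*(q^3 - 2*q^2 + q) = (q - 1)^2*(q + 4)*(q^2 - q) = q*(q - 1)^2*(q + 4)*(q - 1)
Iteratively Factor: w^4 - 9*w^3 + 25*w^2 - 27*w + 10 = (w - 2)*(w^3 - 7*w^2 + 11*w - 5) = (w - 2)*(w - 1)*(w^2 - 6*w + 5) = (w - 5)*(w - 2)*(w - 1)*(w - 1)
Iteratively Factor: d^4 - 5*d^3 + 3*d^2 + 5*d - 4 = (d + 1)*(d^3 - 6*d^2 + 9*d - 4) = (d - 1)*(d + 1)*(d^2 - 5*d + 4) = (d - 4)*(d - 1)*(d + 1)*(d - 1)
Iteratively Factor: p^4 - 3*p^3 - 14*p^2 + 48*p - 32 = (p - 1)*(p^3 - 2*p^2 - 16*p + 32) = (p - 2)*(p - 1)*(p^2 - 16) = (p - 2)*(p - 1)*(p + 4)*(p - 4)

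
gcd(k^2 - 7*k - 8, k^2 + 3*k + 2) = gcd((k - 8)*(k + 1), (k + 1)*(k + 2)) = k + 1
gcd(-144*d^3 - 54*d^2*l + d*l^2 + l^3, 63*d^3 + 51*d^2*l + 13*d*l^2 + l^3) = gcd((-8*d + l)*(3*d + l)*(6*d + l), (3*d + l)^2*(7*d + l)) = 3*d + l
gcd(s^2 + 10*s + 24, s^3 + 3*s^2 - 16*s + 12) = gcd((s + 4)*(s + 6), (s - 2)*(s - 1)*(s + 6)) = s + 6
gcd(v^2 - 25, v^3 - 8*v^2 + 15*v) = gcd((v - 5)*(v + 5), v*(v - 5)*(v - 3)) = v - 5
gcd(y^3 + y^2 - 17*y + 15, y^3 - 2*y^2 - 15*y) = 1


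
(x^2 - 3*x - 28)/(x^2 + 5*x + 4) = (x - 7)/(x + 1)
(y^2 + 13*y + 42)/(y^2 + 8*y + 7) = (y + 6)/(y + 1)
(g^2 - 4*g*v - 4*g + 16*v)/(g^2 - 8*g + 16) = (g - 4*v)/(g - 4)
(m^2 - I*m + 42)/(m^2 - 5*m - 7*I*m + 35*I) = (m + 6*I)/(m - 5)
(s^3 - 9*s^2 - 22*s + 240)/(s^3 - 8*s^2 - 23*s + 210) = (s - 8)/(s - 7)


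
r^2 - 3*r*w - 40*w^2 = (r - 8*w)*(r + 5*w)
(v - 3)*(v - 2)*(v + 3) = v^3 - 2*v^2 - 9*v + 18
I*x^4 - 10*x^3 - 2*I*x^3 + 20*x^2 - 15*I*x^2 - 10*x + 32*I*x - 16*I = (x - 1)*(x + 2*I)*(x + 8*I)*(I*x - I)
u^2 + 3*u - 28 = (u - 4)*(u + 7)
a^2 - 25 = (a - 5)*(a + 5)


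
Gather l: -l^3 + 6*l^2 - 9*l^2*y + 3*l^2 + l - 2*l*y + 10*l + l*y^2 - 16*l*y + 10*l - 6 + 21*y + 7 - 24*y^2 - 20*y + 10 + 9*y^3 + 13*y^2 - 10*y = -l^3 + l^2*(9 - 9*y) + l*(y^2 - 18*y + 21) + 9*y^3 - 11*y^2 - 9*y + 11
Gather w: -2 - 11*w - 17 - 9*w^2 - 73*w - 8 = -9*w^2 - 84*w - 27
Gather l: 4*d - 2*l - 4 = 4*d - 2*l - 4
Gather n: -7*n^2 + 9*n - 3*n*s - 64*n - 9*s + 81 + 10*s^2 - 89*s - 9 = -7*n^2 + n*(-3*s - 55) + 10*s^2 - 98*s + 72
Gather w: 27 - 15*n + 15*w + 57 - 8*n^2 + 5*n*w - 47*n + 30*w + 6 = -8*n^2 - 62*n + w*(5*n + 45) + 90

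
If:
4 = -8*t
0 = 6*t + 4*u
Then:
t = -1/2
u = 3/4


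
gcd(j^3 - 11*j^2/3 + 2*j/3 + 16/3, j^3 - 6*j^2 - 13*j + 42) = j - 2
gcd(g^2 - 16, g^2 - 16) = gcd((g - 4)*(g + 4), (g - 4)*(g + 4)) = g^2 - 16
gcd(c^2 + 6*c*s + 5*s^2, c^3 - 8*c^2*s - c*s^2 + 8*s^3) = c + s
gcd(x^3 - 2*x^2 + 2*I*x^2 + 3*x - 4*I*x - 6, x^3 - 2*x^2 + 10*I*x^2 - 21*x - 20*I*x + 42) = x^2 + x*(-2 + 3*I) - 6*I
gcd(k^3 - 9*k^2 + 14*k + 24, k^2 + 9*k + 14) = 1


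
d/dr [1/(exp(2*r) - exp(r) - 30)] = (1 - 2*exp(r))*exp(r)/(-exp(2*r) + exp(r) + 30)^2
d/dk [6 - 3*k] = -3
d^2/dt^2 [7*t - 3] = 0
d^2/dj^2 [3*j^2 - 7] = 6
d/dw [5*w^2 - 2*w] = 10*w - 2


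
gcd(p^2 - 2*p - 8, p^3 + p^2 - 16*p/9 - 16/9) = 1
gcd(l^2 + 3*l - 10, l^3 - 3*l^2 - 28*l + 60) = l^2 + 3*l - 10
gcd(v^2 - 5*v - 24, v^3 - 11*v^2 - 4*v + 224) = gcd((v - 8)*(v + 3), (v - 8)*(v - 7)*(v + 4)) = v - 8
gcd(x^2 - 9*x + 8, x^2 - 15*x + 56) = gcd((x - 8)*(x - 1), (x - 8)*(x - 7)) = x - 8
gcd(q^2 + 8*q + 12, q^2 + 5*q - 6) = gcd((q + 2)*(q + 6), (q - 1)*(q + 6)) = q + 6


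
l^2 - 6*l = l*(l - 6)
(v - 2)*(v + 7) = v^2 + 5*v - 14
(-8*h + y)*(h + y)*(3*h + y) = -24*h^3 - 29*h^2*y - 4*h*y^2 + y^3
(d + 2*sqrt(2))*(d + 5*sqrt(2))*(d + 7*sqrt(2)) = d^3 + 14*sqrt(2)*d^2 + 118*d + 140*sqrt(2)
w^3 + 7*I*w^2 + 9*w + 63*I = (w - 3*I)*(w + 3*I)*(w + 7*I)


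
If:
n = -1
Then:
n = -1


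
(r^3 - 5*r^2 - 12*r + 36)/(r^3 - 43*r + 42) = (r^2 + r - 6)/(r^2 + 6*r - 7)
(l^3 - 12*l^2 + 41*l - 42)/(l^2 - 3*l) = l - 9 + 14/l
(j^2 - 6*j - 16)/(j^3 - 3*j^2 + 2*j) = (j^2 - 6*j - 16)/(j*(j^2 - 3*j + 2))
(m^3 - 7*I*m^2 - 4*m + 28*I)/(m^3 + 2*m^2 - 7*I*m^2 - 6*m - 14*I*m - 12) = (m^2 - m*(2 + 7*I) + 14*I)/(m^2 - 7*I*m - 6)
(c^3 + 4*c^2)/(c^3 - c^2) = (c + 4)/(c - 1)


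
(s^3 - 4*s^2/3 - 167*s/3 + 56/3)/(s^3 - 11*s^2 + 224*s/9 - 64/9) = 3*(s + 7)/(3*s - 8)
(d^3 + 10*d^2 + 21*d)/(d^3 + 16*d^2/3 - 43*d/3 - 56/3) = 3*d*(d + 3)/(3*d^2 - 5*d - 8)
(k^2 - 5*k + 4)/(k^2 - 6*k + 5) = (k - 4)/(k - 5)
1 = 1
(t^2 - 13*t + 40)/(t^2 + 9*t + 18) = (t^2 - 13*t + 40)/(t^2 + 9*t + 18)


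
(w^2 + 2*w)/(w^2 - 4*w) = (w + 2)/(w - 4)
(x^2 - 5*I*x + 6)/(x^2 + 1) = (x - 6*I)/(x - I)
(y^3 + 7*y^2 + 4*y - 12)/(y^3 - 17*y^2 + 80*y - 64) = (y^2 + 8*y + 12)/(y^2 - 16*y + 64)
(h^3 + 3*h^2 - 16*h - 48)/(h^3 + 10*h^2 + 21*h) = (h^2 - 16)/(h*(h + 7))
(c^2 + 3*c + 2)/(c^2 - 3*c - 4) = (c + 2)/(c - 4)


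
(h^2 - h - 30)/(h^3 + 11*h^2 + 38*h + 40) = (h - 6)/(h^2 + 6*h + 8)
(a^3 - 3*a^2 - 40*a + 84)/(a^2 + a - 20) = (a^3 - 3*a^2 - 40*a + 84)/(a^2 + a - 20)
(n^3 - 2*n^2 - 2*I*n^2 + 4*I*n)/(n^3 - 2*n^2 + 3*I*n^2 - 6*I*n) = (n - 2*I)/(n + 3*I)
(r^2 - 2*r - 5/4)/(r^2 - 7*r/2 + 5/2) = (r + 1/2)/(r - 1)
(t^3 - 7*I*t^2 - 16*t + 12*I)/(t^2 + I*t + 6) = (t^2 - 5*I*t - 6)/(t + 3*I)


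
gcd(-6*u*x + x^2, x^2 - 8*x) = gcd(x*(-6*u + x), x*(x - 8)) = x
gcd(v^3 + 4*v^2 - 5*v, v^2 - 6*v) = v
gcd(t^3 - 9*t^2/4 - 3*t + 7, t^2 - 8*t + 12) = t - 2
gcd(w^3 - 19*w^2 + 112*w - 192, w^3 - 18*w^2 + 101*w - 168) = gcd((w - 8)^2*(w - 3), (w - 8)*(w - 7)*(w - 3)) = w^2 - 11*w + 24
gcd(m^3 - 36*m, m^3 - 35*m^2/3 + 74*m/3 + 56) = m - 6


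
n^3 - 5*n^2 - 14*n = n*(n - 7)*(n + 2)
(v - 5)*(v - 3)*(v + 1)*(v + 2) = v^4 - 5*v^3 - 7*v^2 + 29*v + 30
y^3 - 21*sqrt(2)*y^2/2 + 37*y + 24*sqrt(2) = (y - 8*sqrt(2))*(y - 3*sqrt(2))*(y + sqrt(2)/2)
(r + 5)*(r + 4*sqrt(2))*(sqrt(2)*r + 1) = sqrt(2)*r^3 + 5*sqrt(2)*r^2 + 9*r^2 + 4*sqrt(2)*r + 45*r + 20*sqrt(2)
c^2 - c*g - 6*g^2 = (c - 3*g)*(c + 2*g)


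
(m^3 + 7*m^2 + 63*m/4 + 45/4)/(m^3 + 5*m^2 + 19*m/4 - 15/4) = (2*m + 3)/(2*m - 1)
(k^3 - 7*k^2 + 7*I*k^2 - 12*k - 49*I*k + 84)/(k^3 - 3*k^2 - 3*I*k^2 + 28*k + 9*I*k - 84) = (k^2 + k*(-7 + 3*I) - 21*I)/(k^2 - k*(3 + 7*I) + 21*I)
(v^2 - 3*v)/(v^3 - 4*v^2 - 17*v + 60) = v/(v^2 - v - 20)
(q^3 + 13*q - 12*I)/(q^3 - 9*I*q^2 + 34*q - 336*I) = (q^3 + 13*q - 12*I)/(q^3 - 9*I*q^2 + 34*q - 336*I)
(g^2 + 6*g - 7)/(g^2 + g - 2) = (g + 7)/(g + 2)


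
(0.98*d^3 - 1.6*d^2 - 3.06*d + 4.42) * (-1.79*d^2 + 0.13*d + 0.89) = -1.7542*d^5 + 2.9914*d^4 + 6.1416*d^3 - 9.7336*d^2 - 2.1488*d + 3.9338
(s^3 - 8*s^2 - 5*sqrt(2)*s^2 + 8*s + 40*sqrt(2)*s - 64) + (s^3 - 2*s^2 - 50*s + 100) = 2*s^3 - 10*s^2 - 5*sqrt(2)*s^2 - 42*s + 40*sqrt(2)*s + 36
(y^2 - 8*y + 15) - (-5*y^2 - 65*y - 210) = 6*y^2 + 57*y + 225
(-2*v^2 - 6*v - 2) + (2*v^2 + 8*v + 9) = 2*v + 7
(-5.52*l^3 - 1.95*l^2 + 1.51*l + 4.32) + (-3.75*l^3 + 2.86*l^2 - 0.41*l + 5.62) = -9.27*l^3 + 0.91*l^2 + 1.1*l + 9.94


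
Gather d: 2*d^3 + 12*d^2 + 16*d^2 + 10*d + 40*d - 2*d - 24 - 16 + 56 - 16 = 2*d^3 + 28*d^2 + 48*d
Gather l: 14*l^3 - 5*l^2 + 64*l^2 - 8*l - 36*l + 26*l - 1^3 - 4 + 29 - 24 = 14*l^3 + 59*l^2 - 18*l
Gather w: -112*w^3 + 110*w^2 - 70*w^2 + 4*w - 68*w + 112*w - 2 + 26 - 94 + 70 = -112*w^3 + 40*w^2 + 48*w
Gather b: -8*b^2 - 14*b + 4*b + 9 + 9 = -8*b^2 - 10*b + 18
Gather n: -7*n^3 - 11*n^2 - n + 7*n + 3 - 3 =-7*n^3 - 11*n^2 + 6*n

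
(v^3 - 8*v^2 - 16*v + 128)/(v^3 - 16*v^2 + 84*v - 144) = (v^2 - 4*v - 32)/(v^2 - 12*v + 36)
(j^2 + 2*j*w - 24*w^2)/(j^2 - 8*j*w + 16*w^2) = (-j - 6*w)/(-j + 4*w)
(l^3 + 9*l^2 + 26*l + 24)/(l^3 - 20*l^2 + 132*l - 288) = (l^3 + 9*l^2 + 26*l + 24)/(l^3 - 20*l^2 + 132*l - 288)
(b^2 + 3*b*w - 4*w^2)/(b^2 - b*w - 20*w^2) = (-b + w)/(-b + 5*w)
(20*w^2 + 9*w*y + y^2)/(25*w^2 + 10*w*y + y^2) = (4*w + y)/(5*w + y)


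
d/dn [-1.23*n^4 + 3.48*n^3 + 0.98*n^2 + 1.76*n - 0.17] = -4.92*n^3 + 10.44*n^2 + 1.96*n + 1.76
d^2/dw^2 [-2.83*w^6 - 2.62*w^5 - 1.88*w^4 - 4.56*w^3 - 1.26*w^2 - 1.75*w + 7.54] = -84.9*w^4 - 52.4*w^3 - 22.56*w^2 - 27.36*w - 2.52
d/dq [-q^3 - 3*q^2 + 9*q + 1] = -3*q^2 - 6*q + 9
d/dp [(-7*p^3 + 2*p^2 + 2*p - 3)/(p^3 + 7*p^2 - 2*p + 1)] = (-51*p^4 + 24*p^3 - 30*p^2 + 46*p - 4)/(p^6 + 14*p^5 + 45*p^4 - 26*p^3 + 18*p^2 - 4*p + 1)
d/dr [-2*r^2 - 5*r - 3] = -4*r - 5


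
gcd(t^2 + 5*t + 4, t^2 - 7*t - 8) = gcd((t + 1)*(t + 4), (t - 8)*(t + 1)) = t + 1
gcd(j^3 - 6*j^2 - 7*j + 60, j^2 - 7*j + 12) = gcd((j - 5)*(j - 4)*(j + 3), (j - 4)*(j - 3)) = j - 4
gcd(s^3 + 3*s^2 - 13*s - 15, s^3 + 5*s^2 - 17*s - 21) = s^2 - 2*s - 3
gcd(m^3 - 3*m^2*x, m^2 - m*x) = m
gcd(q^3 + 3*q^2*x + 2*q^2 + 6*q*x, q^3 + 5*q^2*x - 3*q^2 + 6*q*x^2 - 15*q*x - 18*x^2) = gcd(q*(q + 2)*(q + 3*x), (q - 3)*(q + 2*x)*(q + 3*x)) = q + 3*x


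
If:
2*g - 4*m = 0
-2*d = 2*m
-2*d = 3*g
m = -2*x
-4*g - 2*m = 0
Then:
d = 0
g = 0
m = 0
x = 0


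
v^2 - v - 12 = (v - 4)*(v + 3)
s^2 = s^2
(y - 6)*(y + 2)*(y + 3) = y^3 - y^2 - 24*y - 36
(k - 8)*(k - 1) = k^2 - 9*k + 8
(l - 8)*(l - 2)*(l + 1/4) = l^3 - 39*l^2/4 + 27*l/2 + 4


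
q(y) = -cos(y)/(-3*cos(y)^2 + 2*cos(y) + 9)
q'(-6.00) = 0.05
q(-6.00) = -0.12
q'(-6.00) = 0.05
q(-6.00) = -0.12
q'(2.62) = 0.22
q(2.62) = 0.17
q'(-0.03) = -0.01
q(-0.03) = -0.12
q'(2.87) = 0.17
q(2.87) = 0.22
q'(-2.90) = -0.16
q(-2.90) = 0.23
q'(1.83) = 0.13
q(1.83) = 0.03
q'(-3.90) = 0.20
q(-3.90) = 0.12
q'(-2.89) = -0.16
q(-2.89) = 0.23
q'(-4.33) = 0.14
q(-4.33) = 0.05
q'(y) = -(-6*sin(y)*cos(y) + 2*sin(y))*cos(y)/(-3*cos(y)^2 + 2*cos(y) + 9)^2 + sin(y)/(-3*cos(y)^2 + 2*cos(y) + 9)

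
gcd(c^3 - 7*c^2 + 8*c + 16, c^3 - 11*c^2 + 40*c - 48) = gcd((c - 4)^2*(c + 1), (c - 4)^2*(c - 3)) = c^2 - 8*c + 16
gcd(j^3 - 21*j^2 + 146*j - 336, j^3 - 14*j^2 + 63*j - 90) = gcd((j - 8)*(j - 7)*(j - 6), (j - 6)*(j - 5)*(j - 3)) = j - 6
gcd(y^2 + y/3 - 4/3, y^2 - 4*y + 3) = y - 1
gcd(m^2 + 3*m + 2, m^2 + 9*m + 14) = m + 2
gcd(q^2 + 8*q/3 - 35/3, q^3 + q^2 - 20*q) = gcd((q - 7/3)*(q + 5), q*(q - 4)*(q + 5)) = q + 5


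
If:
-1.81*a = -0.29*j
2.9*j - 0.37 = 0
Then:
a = 0.02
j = 0.13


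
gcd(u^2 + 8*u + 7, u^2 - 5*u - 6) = u + 1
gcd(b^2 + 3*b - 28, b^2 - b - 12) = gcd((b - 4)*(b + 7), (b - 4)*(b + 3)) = b - 4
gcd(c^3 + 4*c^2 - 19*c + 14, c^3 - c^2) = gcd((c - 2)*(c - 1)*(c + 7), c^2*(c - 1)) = c - 1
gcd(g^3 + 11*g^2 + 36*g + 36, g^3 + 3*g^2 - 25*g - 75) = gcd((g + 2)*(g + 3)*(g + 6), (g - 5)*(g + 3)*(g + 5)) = g + 3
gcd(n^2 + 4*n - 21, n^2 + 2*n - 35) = n + 7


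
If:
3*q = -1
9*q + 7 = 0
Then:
No Solution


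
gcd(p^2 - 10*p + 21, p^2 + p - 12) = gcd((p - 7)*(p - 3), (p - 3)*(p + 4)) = p - 3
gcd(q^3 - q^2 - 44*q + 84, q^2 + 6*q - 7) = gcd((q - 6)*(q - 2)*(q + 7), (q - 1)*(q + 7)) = q + 7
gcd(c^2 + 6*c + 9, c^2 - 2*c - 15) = c + 3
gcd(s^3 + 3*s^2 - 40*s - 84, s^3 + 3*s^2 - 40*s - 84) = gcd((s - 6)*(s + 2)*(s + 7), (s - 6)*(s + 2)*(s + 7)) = s^3 + 3*s^2 - 40*s - 84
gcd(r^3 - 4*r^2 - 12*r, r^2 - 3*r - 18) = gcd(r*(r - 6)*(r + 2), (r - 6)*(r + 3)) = r - 6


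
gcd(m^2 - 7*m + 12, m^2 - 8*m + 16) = m - 4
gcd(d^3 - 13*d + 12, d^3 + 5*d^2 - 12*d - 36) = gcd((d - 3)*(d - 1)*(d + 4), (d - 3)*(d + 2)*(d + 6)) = d - 3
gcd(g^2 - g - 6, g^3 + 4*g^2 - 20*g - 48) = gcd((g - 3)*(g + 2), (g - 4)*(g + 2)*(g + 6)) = g + 2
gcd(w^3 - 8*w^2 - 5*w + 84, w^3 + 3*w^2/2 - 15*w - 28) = w - 4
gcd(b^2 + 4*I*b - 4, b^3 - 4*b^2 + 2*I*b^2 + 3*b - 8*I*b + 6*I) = b + 2*I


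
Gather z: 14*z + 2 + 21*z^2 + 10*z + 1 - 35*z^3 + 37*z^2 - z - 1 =-35*z^3 + 58*z^2 + 23*z + 2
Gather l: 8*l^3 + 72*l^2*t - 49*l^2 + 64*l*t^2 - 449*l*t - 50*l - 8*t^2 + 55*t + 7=8*l^3 + l^2*(72*t - 49) + l*(64*t^2 - 449*t - 50) - 8*t^2 + 55*t + 7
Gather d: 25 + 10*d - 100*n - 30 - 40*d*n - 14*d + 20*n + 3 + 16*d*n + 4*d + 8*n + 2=-24*d*n - 72*n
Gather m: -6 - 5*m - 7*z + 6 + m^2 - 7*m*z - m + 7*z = m^2 + m*(-7*z - 6)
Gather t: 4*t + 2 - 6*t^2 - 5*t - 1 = -6*t^2 - t + 1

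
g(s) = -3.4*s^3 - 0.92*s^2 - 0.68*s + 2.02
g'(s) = -10.2*s^2 - 1.84*s - 0.68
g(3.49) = -156.09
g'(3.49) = -131.34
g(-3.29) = 115.38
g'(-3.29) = -105.03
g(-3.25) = 111.23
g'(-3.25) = -102.44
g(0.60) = 0.55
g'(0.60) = -5.46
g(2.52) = -59.95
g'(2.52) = -70.09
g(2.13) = -36.46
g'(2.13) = -50.88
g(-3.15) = 101.30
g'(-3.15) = -96.09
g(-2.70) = 64.07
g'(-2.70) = -70.07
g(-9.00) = 2412.22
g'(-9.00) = -810.32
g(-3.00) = 87.58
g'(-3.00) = -86.96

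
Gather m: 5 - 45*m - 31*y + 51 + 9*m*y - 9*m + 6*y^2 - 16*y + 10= m*(9*y - 54) + 6*y^2 - 47*y + 66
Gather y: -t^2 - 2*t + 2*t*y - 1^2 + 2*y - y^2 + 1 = -t^2 - 2*t - y^2 + y*(2*t + 2)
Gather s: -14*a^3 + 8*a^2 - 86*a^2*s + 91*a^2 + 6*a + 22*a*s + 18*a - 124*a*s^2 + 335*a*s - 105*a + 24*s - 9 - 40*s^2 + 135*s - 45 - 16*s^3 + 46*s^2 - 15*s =-14*a^3 + 99*a^2 - 81*a - 16*s^3 + s^2*(6 - 124*a) + s*(-86*a^2 + 357*a + 144) - 54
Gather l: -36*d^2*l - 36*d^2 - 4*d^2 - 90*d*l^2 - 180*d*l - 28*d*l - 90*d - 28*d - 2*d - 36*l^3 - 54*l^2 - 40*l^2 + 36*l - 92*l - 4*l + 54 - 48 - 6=-40*d^2 - 120*d - 36*l^3 + l^2*(-90*d - 94) + l*(-36*d^2 - 208*d - 60)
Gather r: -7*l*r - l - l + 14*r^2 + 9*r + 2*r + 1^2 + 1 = -2*l + 14*r^2 + r*(11 - 7*l) + 2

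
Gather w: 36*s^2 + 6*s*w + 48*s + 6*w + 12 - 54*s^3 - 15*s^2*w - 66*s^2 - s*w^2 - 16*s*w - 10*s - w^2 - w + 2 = -54*s^3 - 30*s^2 + 38*s + w^2*(-s - 1) + w*(-15*s^2 - 10*s + 5) + 14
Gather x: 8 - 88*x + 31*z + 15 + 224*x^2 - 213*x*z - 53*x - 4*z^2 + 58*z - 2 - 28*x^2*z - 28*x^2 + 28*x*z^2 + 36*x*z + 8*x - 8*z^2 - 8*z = x^2*(196 - 28*z) + x*(28*z^2 - 177*z - 133) - 12*z^2 + 81*z + 21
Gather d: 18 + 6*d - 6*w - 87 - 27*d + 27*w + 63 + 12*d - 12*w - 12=-9*d + 9*w - 18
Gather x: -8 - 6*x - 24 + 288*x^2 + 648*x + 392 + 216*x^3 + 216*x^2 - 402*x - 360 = 216*x^3 + 504*x^2 + 240*x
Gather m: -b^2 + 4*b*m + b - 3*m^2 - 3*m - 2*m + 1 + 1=-b^2 + b - 3*m^2 + m*(4*b - 5) + 2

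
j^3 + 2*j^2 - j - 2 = (j - 1)*(j + 1)*(j + 2)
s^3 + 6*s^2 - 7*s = s*(s - 1)*(s + 7)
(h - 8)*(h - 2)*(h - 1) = h^3 - 11*h^2 + 26*h - 16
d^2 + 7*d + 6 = (d + 1)*(d + 6)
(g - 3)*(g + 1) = g^2 - 2*g - 3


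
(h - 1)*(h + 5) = h^2 + 4*h - 5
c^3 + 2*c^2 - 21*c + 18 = (c - 3)*(c - 1)*(c + 6)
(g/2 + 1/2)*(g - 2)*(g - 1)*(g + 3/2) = g^4/2 - g^3/4 - 2*g^2 + g/4 + 3/2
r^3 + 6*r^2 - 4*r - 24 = (r - 2)*(r + 2)*(r + 6)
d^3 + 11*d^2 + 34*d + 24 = (d + 1)*(d + 4)*(d + 6)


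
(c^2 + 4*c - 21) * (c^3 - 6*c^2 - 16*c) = c^5 - 2*c^4 - 61*c^3 + 62*c^2 + 336*c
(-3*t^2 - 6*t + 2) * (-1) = 3*t^2 + 6*t - 2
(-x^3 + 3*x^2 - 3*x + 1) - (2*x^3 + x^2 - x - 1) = -3*x^3 + 2*x^2 - 2*x + 2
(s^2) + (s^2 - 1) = 2*s^2 - 1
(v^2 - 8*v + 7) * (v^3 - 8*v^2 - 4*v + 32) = v^5 - 16*v^4 + 67*v^3 + 8*v^2 - 284*v + 224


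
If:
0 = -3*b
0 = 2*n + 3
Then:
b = 0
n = -3/2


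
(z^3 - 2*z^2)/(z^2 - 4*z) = z*(z - 2)/(z - 4)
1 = 1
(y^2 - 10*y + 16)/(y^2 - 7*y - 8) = (y - 2)/(y + 1)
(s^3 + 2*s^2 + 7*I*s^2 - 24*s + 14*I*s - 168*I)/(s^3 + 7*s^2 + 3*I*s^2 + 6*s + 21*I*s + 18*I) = (s^2 + s*(-4 + 7*I) - 28*I)/(s^2 + s*(1 + 3*I) + 3*I)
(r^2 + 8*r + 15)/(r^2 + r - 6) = (r + 5)/(r - 2)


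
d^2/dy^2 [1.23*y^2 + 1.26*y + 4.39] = 2.46000000000000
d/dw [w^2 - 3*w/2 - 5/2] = 2*w - 3/2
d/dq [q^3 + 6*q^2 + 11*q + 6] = 3*q^2 + 12*q + 11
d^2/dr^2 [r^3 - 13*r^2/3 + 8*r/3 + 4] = 6*r - 26/3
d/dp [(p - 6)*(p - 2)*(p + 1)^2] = 4*p^3 - 18*p^2 - 6*p + 16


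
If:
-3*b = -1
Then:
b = 1/3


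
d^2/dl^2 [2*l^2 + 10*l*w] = 4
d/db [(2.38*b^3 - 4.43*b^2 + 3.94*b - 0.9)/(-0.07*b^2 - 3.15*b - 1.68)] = (-0.1666*b^4 - 14.994*b^3 + 2.2351*b^2 + 14.7588*b - 9.4542)/(0.0049*b^4 + 0.441*b^3 + 10.1577*b^2 + 10.584*b + 2.8224)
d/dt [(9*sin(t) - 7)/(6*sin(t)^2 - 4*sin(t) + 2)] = (-27*sin(t)^2 + 42*sin(t) - 5)*cos(t)/(2*(3*sin(t)^2 - 2*sin(t) + 1)^2)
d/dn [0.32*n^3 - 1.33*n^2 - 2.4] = n*(0.96*n - 2.66)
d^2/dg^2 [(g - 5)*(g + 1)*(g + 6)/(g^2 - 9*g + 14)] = 16*(7*g^3 - 69*g^2 + 327*g - 659)/(g^6 - 27*g^5 + 285*g^4 - 1485*g^3 + 3990*g^2 - 5292*g + 2744)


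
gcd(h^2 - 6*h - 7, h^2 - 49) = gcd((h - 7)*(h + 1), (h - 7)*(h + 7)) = h - 7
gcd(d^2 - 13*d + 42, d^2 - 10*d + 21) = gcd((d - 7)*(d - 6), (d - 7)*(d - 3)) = d - 7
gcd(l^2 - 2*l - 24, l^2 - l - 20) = l + 4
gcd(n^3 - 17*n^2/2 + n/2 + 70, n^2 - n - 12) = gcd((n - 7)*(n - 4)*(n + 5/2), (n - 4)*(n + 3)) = n - 4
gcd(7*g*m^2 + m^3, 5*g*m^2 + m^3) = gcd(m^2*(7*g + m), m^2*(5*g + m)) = m^2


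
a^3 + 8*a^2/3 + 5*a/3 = a*(a + 1)*(a + 5/3)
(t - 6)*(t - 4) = t^2 - 10*t + 24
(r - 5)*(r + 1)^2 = r^3 - 3*r^2 - 9*r - 5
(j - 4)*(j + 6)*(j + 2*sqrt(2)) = j^3 + 2*j^2 + 2*sqrt(2)*j^2 - 24*j + 4*sqrt(2)*j - 48*sqrt(2)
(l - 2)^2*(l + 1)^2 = l^4 - 2*l^3 - 3*l^2 + 4*l + 4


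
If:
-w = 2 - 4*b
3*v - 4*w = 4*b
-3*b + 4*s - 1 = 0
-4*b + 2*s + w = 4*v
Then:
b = 55/151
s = 79/151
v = -36/151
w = -82/151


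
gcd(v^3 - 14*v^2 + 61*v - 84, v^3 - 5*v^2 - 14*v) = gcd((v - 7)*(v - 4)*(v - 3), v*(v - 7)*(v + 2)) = v - 7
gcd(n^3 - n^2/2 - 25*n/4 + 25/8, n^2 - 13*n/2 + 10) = n - 5/2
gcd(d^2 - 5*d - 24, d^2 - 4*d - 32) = d - 8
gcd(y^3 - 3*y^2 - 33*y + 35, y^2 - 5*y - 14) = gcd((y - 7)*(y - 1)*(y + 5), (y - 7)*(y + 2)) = y - 7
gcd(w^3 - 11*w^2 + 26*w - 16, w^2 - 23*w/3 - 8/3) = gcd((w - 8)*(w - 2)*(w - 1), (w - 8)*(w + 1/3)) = w - 8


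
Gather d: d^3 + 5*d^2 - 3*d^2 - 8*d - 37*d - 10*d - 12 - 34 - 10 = d^3 + 2*d^2 - 55*d - 56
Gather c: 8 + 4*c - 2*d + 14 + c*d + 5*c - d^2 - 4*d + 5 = c*(d + 9) - d^2 - 6*d + 27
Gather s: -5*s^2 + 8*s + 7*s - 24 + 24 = -5*s^2 + 15*s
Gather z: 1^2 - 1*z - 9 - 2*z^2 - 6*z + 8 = -2*z^2 - 7*z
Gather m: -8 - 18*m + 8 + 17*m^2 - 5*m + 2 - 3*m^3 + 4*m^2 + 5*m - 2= -3*m^3 + 21*m^2 - 18*m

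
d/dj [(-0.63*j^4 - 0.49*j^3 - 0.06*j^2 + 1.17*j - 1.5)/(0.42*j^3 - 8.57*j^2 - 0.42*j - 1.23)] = (-0.2646*j^6 + 10.7982*j^5 + 5.0183*j^4 + 2.5284*j^3 + 13.7502*j^2 - 25.5624*j - 2.0691)/(0.1764*j^6 - 7.1988*j^5 + 73.0921*j^4 + 6.1656*j^3 + 21.2586*j^2 + 1.0332*j + 1.5129)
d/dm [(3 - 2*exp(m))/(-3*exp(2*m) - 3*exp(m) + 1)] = (-6*exp(2*m) + 18*exp(m) + 7)*exp(m)/(9*exp(4*m) + 18*exp(3*m) + 3*exp(2*m) - 6*exp(m) + 1)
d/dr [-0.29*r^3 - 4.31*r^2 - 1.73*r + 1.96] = -0.87*r^2 - 8.62*r - 1.73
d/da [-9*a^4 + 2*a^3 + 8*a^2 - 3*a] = -36*a^3 + 6*a^2 + 16*a - 3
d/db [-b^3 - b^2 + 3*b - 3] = -3*b^2 - 2*b + 3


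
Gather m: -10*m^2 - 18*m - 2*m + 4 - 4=-10*m^2 - 20*m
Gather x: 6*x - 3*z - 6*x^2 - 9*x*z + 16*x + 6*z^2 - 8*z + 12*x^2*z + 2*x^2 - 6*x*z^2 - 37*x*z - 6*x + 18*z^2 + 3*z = x^2*(12*z - 4) + x*(-6*z^2 - 46*z + 16) + 24*z^2 - 8*z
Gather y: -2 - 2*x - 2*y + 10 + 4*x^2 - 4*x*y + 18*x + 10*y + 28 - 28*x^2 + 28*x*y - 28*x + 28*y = -24*x^2 - 12*x + y*(24*x + 36) + 36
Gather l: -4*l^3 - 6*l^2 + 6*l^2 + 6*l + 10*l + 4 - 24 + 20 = -4*l^3 + 16*l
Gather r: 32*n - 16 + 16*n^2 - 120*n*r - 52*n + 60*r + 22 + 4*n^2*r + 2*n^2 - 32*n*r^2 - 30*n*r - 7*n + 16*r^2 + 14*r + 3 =18*n^2 - 27*n + r^2*(16 - 32*n) + r*(4*n^2 - 150*n + 74) + 9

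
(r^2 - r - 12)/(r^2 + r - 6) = (r - 4)/(r - 2)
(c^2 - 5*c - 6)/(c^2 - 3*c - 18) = (c + 1)/(c + 3)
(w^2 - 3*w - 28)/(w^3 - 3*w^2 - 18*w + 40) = (w - 7)/(w^2 - 7*w + 10)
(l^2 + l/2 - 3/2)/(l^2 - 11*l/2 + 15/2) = (2*l^2 + l - 3)/(2*l^2 - 11*l + 15)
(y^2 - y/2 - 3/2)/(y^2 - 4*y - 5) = (y - 3/2)/(y - 5)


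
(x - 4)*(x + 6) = x^2 + 2*x - 24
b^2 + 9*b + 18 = (b + 3)*(b + 6)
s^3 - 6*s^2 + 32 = (s - 4)^2*(s + 2)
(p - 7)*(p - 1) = p^2 - 8*p + 7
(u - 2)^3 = u^3 - 6*u^2 + 12*u - 8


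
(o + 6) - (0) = o + 6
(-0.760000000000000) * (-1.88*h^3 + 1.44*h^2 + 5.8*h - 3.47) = 1.4288*h^3 - 1.0944*h^2 - 4.408*h + 2.6372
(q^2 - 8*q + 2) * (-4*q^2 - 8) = -4*q^4 + 32*q^3 - 16*q^2 + 64*q - 16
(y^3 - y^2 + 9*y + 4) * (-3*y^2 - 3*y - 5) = -3*y^5 - 29*y^3 - 34*y^2 - 57*y - 20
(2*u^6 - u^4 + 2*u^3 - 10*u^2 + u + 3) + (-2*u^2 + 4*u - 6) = 2*u^6 - u^4 + 2*u^3 - 12*u^2 + 5*u - 3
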